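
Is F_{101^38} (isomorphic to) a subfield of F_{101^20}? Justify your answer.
No: F_{101^38} is not a subfield of F_{101^20}

F_{p^m} embeds in F_{p^n} iff m | n. Here 38 ∤ 20 (since 20 = 0·38 + 20 with remainder 20 ≠ 0), so F_{101^38} is not a subfield of F_{101^20}. Equivalently: if it were, the tower law would give 38 = [F_{101^38}:F_101] dividing [F_{101^20}:F_101] = 20, contradiction.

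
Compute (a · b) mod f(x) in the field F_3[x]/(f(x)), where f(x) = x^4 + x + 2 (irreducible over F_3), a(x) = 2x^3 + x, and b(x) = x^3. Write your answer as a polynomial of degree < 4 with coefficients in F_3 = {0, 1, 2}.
a · b ≡ x^3 + 2x^2 + 2x + 1 (mod f(x))

Multiply in F_3[x]: a(x)·b(x) = (2x^3 + x)·(x^3) = 2x^6 + x^4. This has degree ≥ 4, so divide by f(x) over F_3: 2x^6 + x^4 = (2x^2 + 1)·(x^4 + x + 2) + (x^3 + 2x^2 + 2x + 1). Hence a·b ≡ x^3 + 2x^2 + 2x + 1 (mod f). (F_3[x]/(f) is a field with 3^4 = 81 elements since f is irreducible of degree 4.)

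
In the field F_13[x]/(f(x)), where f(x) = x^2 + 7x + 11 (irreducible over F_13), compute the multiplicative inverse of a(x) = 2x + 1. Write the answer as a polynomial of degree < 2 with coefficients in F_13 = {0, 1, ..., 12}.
a(x)^(-1) ≡ 10x (mod f(x))

Since f is irreducible over F_13, F_13[x]/(f) is a field and a(x) ≠ 0 has an inverse. Apply the extended Euclidean algorithm to f(x) and a(x) in F_13[x]: f(x) = (7x)·a(x) + (11). The last nonzero remainder is the constant 11 = gcd(f, a) in F_13. Back-substituting through the division chain expresses 11 = s(x)·a(x) + t(x)·f(x) with s(x) ≡ 6x (mod f), so (6x)·a(x) ≡ 11 (mod f). Multiplying by 11^(-1) ≡ 6 in F_13 gives a(x)^(-1) ≡ 6·(6x) ≡ 10x (mod f). Check: (2x + 1)·(10x) = 7x^2 + 10x ≡ 1 (mod x^2 + 7x + 11).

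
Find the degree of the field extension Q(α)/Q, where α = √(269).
[Q(α):Q] = 2

[Q(α):Q] equals the degree of the minimal polynomial of α. Here α^2 = 269 and x^2 - 269 is irreducible (d = 269 is squarefree, ≠ 1, hence not a square), so deg(m_α) = 2. Thus [Q(α):Q] = 2.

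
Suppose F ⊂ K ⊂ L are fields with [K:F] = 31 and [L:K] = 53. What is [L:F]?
[L:F] = 1643

The tower law says that for any tower of field extensions F ⊂ K ⊂ L with finite degrees, [L:F] = [L:K] · [K:F]. Here this gives [L:F] = 53 · 31 = 1643.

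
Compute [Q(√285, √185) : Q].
[Q(√285, √185) : Q] = 4

[Q(√285):Q] = 2 (min poly x^2 - 285, irreducible since 285 is squarefree > 1). For the top step, suppose √185 ∈ Q(√285), say √185 = c + d√285 with c, d ∈ Q. Squaring: 185 = c^2 + 285d^2 + 2cd√285. Since √285 ∉ Q this forces 2cd = 0. If d = 0 then √185 = c ∈ Q, contradicting 185 squarefree > 1. If c = 0 then 185 = 285d^2, so 285·185 = (285d)^2 is a perfect square in Q — but 285·185 = 52725 is not a perfect square (since 285 and 185 are distinct squarefree integers). Contradiction. Hence √185 ∉ Q(√285), so x^2 - 185 stays irreducible over Q(√285) and [Q(√285, √185) : Q(√285)] = 2. By the tower law, [Q(√285, √185) : Q] = 2 · 2 = 4.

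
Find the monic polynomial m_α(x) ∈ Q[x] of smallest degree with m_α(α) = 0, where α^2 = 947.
m_α(x) = x^2 - 947

α satisfies α^2 - 947 = 0, so x^2 - 947 annihilates α. Since d = 947 is squarefree and ≠ 1, it is not a perfect square in Q, so x^2 - 947 has no rational root and is therefore irreducible over Q (a degree-2 polynomial over a field is irreducible iff it has no root). Hence m_α(x) = x^2 - 947.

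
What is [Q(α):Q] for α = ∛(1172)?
[Q(α):Q] = 3

The minimal polynomial of α is x^3 - 1172, irreducible over Q since 1172 is not a perfect cube (so x^3 - 1172 has no rational root). Hence [Q(α):Q] = deg(m_α) = 3.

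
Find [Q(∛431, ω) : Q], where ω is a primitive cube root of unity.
[Q(∛431, ω) : Q] = 6

[Q(∛431):Q] = 3 (min poly x^3 - 431, irreducible since 431 is not a perfect cube). [Q(ω):Q] = 2 (min poly x^2 + x + 1). Since Q(∛431) ⊂ R and ω ∉ R, we have ω ∉ Q(∛431), so x^2 + x + 1 remains irreducible over Q(∛431) and [Q(∛431, ω) : Q(∛431)] = 2. By the tower law, [Q(∛431, ω) : Q] = 3 · 2 = 6. (In fact Q(∛431, ω) is the splitting field of x^3 - 431 over Q.)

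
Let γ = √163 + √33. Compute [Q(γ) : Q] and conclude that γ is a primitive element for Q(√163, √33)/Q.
[Q(γ) : Q] = 4 (equivalently, Q(γ) = Q(√163, √33))

Obviously Q(γ) ⊆ Q(√163, √33), and [Q(√163, √33):Q] = 4 (since 163, 33 are distinct squarefree integers > 1 with 5379 not a perfect square). To show equality we compute the minimal polynomial of γ. From γ = √163 + √33: γ^2 = 163 + 2√(5379) + 33 = 196 + 2√(5379), so γ^2 - 196 = 2√(5379); squaring, (γ^2 - 196)^2 = 4·5379, i.e. γ^4 - 392γ^2 + 38416 - 21516 = 0, i.e. γ^4 - 392γ^2 + 16900 = 0. So γ is a root of x^4 - 392x^2 + 16900. This polynomial is irreducible over Q: it has no rational root (each ±√163 ± √33 is irrational), and any factorization into two quadratics over Q would force √(5379) ∈ Q (pairing opposite roots) or √163, √33 ∈ Q (other pairings), all impossible. Hence [Q(γ):Q] = 4 = [Q(√163, √33):Q], so Q(γ) = Q(√163, √33).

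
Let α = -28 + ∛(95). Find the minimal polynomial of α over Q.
m_α(x) = x^3 + 84x^2 + 2352x + 21857

Set β = α + 28 = ∛(95), so β^3 = 95. Then (α + 28)^3 - 95 = 0, i.e. α is a root of g(x) = (x + 28)^3 - 95 = x^3 + 84x^2 + 2352x + 21857. Since g(x) = h(x + 28) where h(x) = x^3 - 95, and h is irreducible over Q (because 95 is not a perfect cube, so h has no rational root, and a monic cubic with no rational root is irreducible), g is also irreducible (irreducibility is preserved under the substitution x → x + 28). Hence m_α(x) = x^3 + 84x^2 + 2352x + 21857.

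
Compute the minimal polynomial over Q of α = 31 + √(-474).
m_α(x) = x^2 - 62x + 1435

From α - 31 = √(-474), squaring gives (α - 31)^2 = -474, i.e. α^2 - 62α + 961 = -474, so α^2 - 62α + 1435 = 0. The discriminant of x^2 - 62x + 1435 is (-62)^2 - 4·(1435) = 3844 - 5740 = -1896, and 4·(-474) is not a perfect square in Q since -474 is squarefree and ≠ 1. Hence x^2 - 62x + 1435 is irreducible over Q and is the minimal polynomial of α.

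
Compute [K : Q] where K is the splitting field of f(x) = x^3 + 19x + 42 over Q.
[K : Q] = 6

By the rational root test, any rational root of the monic integer polynomial f(x) = x^3 + 19x + 42 must be an integer dividing the constant term 42, i.e. one of ±{1, 2, 3, 6, 7, 14, 21, 42}. Evaluating: f(1) = 62, f(-1) = 22, f(2) = 88, f(-2) = -4, f(3) = 126, f(-3) = -42, f(6) = 372, f(-6) = -288, f(7) = 518, f(-7) = -434, f(14) = 3052, f(-14) = -2968, f(21) = 9702, f(-21) = -9618, f(42) = 74928, f(-42) = -74844; none is 0, so f has no rational root and is therefore irreducible over Q (a cubic with no linear factor over a field is irreducible). For an irreducible cubic, the Galois group is A_3 or S_3 according as the discriminant disc(f) = -4a^3 - 27b^2 = -4·(19)^3 - 27·(42)^2 = -75064 is or is not a square in Q. Here disc(f) = -75064 is not a perfect square in Q, so the Galois group of f over Q is not contained in A_3 and must be all of S_3. The splitting field has degree |S_3| = 6 over Q, so [K : Q] = 6.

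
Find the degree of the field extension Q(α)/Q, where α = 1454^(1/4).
[Q(α):Q] = 4

α is a root of x^4 - 1454. By Eisenstein's criterion at the prime p = 2 (which divides the constant term 1454 but p^2 = 4 does not, since 1454 is squarefree), x^4 - 1454 is irreducible over Q. Hence [Q(α):Q] = 4.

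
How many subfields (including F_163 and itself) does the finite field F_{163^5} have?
F_{163^5} has 2 subfields

The subfields of F_{p^n} are exactly the fields F_{p^d} for d | n (each is the fixed field of the unique index-d subgroup of Gal(F_{p^n}/F_p) ≅ Z/nZ). The divisors of n = 5 are {1, 5}, giving 2 subfields: F_{163^1}, F_{163^5}.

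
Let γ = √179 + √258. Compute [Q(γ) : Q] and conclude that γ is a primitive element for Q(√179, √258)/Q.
[Q(γ) : Q] = 4 (equivalently, Q(γ) = Q(√179, √258))

Obviously Q(γ) ⊆ Q(√179, √258), and [Q(√179, √258):Q] = 4 (since 179, 258 are distinct squarefree integers > 1 with 46182 not a perfect square). To show equality we compute the minimal polynomial of γ. From γ = √179 + √258: γ^2 = 179 + 2√(46182) + 258 = 437 + 2√(46182), so γ^2 - 437 = 2√(46182); squaring, (γ^2 - 437)^2 = 4·46182, i.e. γ^4 - 874γ^2 + 190969 - 184728 = 0, i.e. γ^4 - 874γ^2 + 6241 = 0. So γ is a root of x^4 - 874x^2 + 6241. This polynomial is irreducible over Q: it has no rational root (each ±√179 ± √258 is irrational), and any factorization into two quadratics over Q would force √(46182) ∈ Q (pairing opposite roots) or √179, √258 ∈ Q (other pairings), all impossible. Hence [Q(γ):Q] = 4 = [Q(√179, √258):Q], so Q(γ) = Q(√179, √258).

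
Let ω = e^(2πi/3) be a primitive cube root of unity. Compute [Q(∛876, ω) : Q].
[Q(∛876, ω) : Q] = 6

[Q(∛876):Q] = 3 (min poly x^3 - 876, irreducible since 876 is not a perfect cube). [Q(ω):Q] = 2 (min poly x^2 + x + 1). Since Q(∛876) ⊂ R and ω ∉ R, we have ω ∉ Q(∛876), so x^2 + x + 1 remains irreducible over Q(∛876) and [Q(∛876, ω) : Q(∛876)] = 2. By the tower law, [Q(∛876, ω) : Q] = 3 · 2 = 6. (In fact Q(∛876, ω) is the splitting field of x^3 - 876 over Q.)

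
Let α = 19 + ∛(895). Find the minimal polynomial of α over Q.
m_α(x) = x^3 - 57x^2 + 1083x - 7754

Set β = α - 19 = ∛(895), so β^3 = 895. Then (α - 19)^3 - 895 = 0, i.e. α is a root of g(x) = (x - 19)^3 - 895 = x^3 - 57x^2 + 1083x - 7754. Since g(x) = h(x - 19) where h(x) = x^3 - 895, and h is irreducible over Q (because 895 is not a perfect cube, so h has no rational root, and a monic cubic with no rational root is irreducible), g is also irreducible (irreducibility is preserved under the substitution x → x - 19). Hence m_α(x) = x^3 - 57x^2 + 1083x - 7754.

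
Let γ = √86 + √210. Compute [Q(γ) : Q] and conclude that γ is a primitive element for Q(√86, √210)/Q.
[Q(γ) : Q] = 4 (equivalently, Q(γ) = Q(√86, √210))

Obviously Q(γ) ⊆ Q(√86, √210), and [Q(√86, √210):Q] = 4 (since 86, 210 are distinct squarefree integers > 1 with 18060 not a perfect square). To show equality we compute the minimal polynomial of γ. From γ = √86 + √210: γ^2 = 86 + 2√(18060) + 210 = 296 + 2√(18060), so γ^2 - 296 = 2√(18060); squaring, (γ^2 - 296)^2 = 4·18060, i.e. γ^4 - 592γ^2 + 87616 - 72240 = 0, i.e. γ^4 - 592γ^2 + 15376 = 0. So γ is a root of x^4 - 592x^2 + 15376. This polynomial is irreducible over Q: it has no rational root (each ±√86 ± √210 is irrational), and any factorization into two quadratics over Q would force √(18060) ∈ Q (pairing opposite roots) or √86, √210 ∈ Q (other pairings), all impossible. Hence [Q(γ):Q] = 4 = [Q(√86, √210):Q], so Q(γ) = Q(√86, √210).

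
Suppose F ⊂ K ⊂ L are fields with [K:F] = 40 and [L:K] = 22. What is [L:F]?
[L:F] = 880

The tower law says that for any tower of field extensions F ⊂ K ⊂ L with finite degrees, [L:F] = [L:K] · [K:F]. Here this gives [L:F] = 22 · 40 = 880.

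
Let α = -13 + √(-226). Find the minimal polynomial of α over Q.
m_α(x) = x^2 + 26x + 395

From α + 13 = √(-226), squaring gives (α + 13)^2 = -226, i.e. α^2 + 26α + 169 = -226, so α^2 + 26α + 395 = 0. The discriminant of x^2 + 26x + 395 is (26)^2 - 4·(395) = 676 - 1580 = -904, and 4·(-226) is not a perfect square in Q since -226 is squarefree and ≠ 1. Hence x^2 + 26x + 395 is irreducible over Q and is the minimal polynomial of α.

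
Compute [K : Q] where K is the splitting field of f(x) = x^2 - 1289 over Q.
[K : Q] = 2

f(x) = x^2 - 1289 factors as (x - √1289)(x + √1289). The splitting field is K = Q(√1289). Since 1289 is squarefree and > 1, it is not a perfect square, so x^2 - 1289 is irreducible over Q and [Q(√1289) : Q] = 2. Hence [K : Q] = 2.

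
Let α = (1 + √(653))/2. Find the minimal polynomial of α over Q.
m_α(x) = x^2 - x - 163

From 2α - 1 = √(653), squaring gives (2α - 1)^2 = 653, i.e. 4α^2 - 4α + 1 = 653, so α^2 - α + (1 - 653)/4 = 0. Since 653 ≡ 1 (mod 4), (1 - 653)/4 = -163 ∈ Z. The polynomial x^2 - x - 163 has discriminant 1 - 4·(-163) = 653, which is not a perfect square in Q (d = 653 is squarefree and ≠ 1), so x^2 - x - 163 is irreducible over Q. It is the minimal polynomial of α.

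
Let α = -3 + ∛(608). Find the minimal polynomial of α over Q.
m_α(x) = x^3 + 9x^2 + 27x - 581

Set β = α + 3 = ∛(608), so β^3 = 608. Then (α + 3)^3 - 608 = 0, i.e. α is a root of g(x) = (x + 3)^3 - 608 = x^3 + 9x^2 + 27x - 581. Since g(x) = h(x + 3) where h(x) = x^3 - 608, and h is irreducible over Q (because 608 is not a perfect cube, so h has no rational root, and a monic cubic with no rational root is irreducible), g is also irreducible (irreducibility is preserved under the substitution x → x + 3). Hence m_α(x) = x^3 + 9x^2 + 27x - 581.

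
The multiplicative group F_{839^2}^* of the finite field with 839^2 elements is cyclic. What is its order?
|F_{839^2}^*| = 703920

F_{839^2} has 839^2 = 703921 elements; its multiplicative group consists of all nonzero elements, so |F_{839^2}^*| = 703921 - 1 = 703920. (It is cyclic since any finite subgroup of the multiplicative group of a field is cyclic.)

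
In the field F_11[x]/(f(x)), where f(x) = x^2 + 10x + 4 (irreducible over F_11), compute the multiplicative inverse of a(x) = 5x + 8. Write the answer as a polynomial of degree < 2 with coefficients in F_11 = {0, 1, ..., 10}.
a(x)^(-1) ≡ x + 4 (mod f(x))

Since f is irreducible over F_11, F_11[x]/(f) is a field and a(x) ≠ 0 has an inverse. Apply the extended Euclidean algorithm to f(x) and a(x) in F_11[x]: f(x) = (9x + 3)·a(x) + (2). The last nonzero remainder is the constant 2 = gcd(f, a) in F_11. Back-substituting through the division chain expresses 2 = s(x)·a(x) + t(x)·f(x) with s(x) ≡ 2x + 8 (mod f), so (2x + 8)·a(x) ≡ 2 (mod f). Multiplying by 2^(-1) ≡ 6 in F_11 gives a(x)^(-1) ≡ 6·(2x + 8) ≡ x + 4 (mod f). Check: (5x + 8)·(x + 4) = 5x^2 + 6x + 10 ≡ 1 (mod x^2 + 10x + 4).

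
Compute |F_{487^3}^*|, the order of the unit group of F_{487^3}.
|F_{487^3}^*| = 115501302

F_{487^3} has 487^3 = 115501303 elements; its multiplicative group consists of all nonzero elements, so |F_{487^3}^*| = 115501303 - 1 = 115501302. (It is cyclic since any finite subgroup of the multiplicative group of a field is cyclic.)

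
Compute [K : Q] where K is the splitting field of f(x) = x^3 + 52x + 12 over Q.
[K : Q] = 6

By the rational root test, any rational root of the monic integer polynomial f(x) = x^3 + 52x + 12 must be an integer dividing the constant term 12, i.e. one of ±{1, 2, 3, 4, 6, 12}. Evaluating: f(1) = 65, f(-1) = -41, f(2) = 124, f(-2) = -100, f(3) = 195, f(-3) = -171, f(4) = 284, f(-4) = -260, f(6) = 540, f(-6) = -516, f(12) = 2364, f(-12) = -2340; none is 0, so f has no rational root and is therefore irreducible over Q (a cubic with no linear factor over a field is irreducible). For an irreducible cubic, the Galois group is A_3 or S_3 according as the discriminant disc(f) = -4a^3 - 27b^2 = -4·(52)^3 - 27·(12)^2 = -566320 is or is not a square in Q. Here disc(f) = -566320 is not a perfect square in Q, so the Galois group of f over Q is not contained in A_3 and must be all of S_3. The splitting field has degree |S_3| = 6 over Q, so [K : Q] = 6.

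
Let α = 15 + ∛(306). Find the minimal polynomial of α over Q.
m_α(x) = x^3 - 45x^2 + 675x - 3681

Set β = α - 15 = ∛(306), so β^3 = 306. Then (α - 15)^3 - 306 = 0, i.e. α is a root of g(x) = (x - 15)^3 - 306 = x^3 - 45x^2 + 675x - 3681. Since g(x) = h(x - 15) where h(x) = x^3 - 306, and h is irreducible over Q (because 306 is not a perfect cube, so h has no rational root, and a monic cubic with no rational root is irreducible), g is also irreducible (irreducibility is preserved under the substitution x → x - 15). Hence m_α(x) = x^3 - 45x^2 + 675x - 3681.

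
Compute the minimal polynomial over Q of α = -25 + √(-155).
m_α(x) = x^2 + 50x + 780

From α + 25 = √(-155), squaring gives (α + 25)^2 = -155, i.e. α^2 + 50α + 625 = -155, so α^2 + 50α + 780 = 0. The discriminant of x^2 + 50x + 780 is (50)^2 - 4·(780) = 2500 - 3120 = -620, and 4·(-155) is not a perfect square in Q since -155 is squarefree and ≠ 1. Hence x^2 + 50x + 780 is irreducible over Q and is the minimal polynomial of α.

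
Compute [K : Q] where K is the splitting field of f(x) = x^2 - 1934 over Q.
[K : Q] = 2

f(x) = x^2 - 1934 factors as (x - √1934)(x + √1934). The splitting field is K = Q(√1934). Since 1934 is squarefree and > 1, it is not a perfect square, so x^2 - 1934 is irreducible over Q and [Q(√1934) : Q] = 2. Hence [K : Q] = 2.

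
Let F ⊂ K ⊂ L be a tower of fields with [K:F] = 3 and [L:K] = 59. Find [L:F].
[L:F] = 177

The tower law says that for any tower of field extensions F ⊂ K ⊂ L with finite degrees, [L:F] = [L:K] · [K:F]. Here this gives [L:F] = 59 · 3 = 177.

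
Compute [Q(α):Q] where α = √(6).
[Q(α):Q] = 2

[Q(α):Q] equals the degree of the minimal polynomial of α. Here α^2 = 6 and x^2 - 6 is irreducible (d = 6 is squarefree, ≠ 1, hence not a square), so deg(m_α) = 2. Thus [Q(α):Q] = 2.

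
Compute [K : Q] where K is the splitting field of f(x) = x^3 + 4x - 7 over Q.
[K : Q] = 6

By the rational root test, any rational root of the monic integer polynomial f(x) = x^3 + 4x - 7 must be an integer dividing the constant term -7, i.e. one of ±{1, 7}. Evaluating: f(1) = -2, f(-1) = -12, f(7) = 364, f(-7) = -378; none is 0, so f has no rational root and is therefore irreducible over Q (a cubic with no linear factor over a field is irreducible). For an irreducible cubic, the Galois group is A_3 or S_3 according as the discriminant disc(f) = -4a^3 - 27b^2 = -4·(4)^3 - 27·(-7)^2 = -1579 is or is not a square in Q. Here disc(f) = -1579 is not a perfect square in Q, so the Galois group of f over Q is not contained in A_3 and must be all of S_3. The splitting field has degree |S_3| = 6 over Q, so [K : Q] = 6.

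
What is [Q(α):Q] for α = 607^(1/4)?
[Q(α):Q] = 4

α is a root of x^4 - 607. By Eisenstein's criterion at the prime p = 607 (which divides the constant term 607 but p^2 = 368449 does not, since 607 is squarefree), x^4 - 607 is irreducible over Q. Hence [Q(α):Q] = 4.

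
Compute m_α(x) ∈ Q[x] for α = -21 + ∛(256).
m_α(x) = x^3 + 63x^2 + 1323x + 9005

Set β = α + 21 = ∛(256), so β^3 = 256. Then (α + 21)^3 - 256 = 0, i.e. α is a root of g(x) = (x + 21)^3 - 256 = x^3 + 63x^2 + 1323x + 9005. Since g(x) = h(x + 21) where h(x) = x^3 - 256, and h is irreducible over Q (because 256 is not a perfect cube, so h has no rational root, and a monic cubic with no rational root is irreducible), g is also irreducible (irreducibility is preserved under the substitution x → x + 21). Hence m_α(x) = x^3 + 63x^2 + 1323x + 9005.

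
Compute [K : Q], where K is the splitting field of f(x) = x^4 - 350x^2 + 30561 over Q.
[K : Q] = 4

Solving the quadratic in x^2: x^2 = (350 ± √(350^2 - 4·30561))/2 = (350 ± √256)/2 = (350 ± 16)/2, giving x^2 = 167 or x^2 = 183. So f(x) = (x^2 - 167)(x^2 - 183) and the roots of f are ±√167, ±√183. Hence the splitting field is K = Q(√167, √183). Since 167 and 183 are distinct squarefree integers > 1, their product 30561 is not a perfect square, so √183 ∉ Q(√167). By the tower law [K:Q] = [Q(√167,√183):Q(√167)] · [Q(√167):Q] = 2 · 2 = 4.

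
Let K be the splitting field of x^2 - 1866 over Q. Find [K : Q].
[K : Q] = 2

f(x) = x^2 - 1866 factors as (x - √1866)(x + √1866). The splitting field is K = Q(√1866). Since 1866 is squarefree and > 1, it is not a perfect square, so x^2 - 1866 is irreducible over Q and [Q(√1866) : Q] = 2. Hence [K : Q] = 2.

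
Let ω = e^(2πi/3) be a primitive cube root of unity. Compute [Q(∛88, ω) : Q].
[Q(∛88, ω) : Q] = 6

[Q(∛88):Q] = 3 (min poly x^3 - 88, irreducible since 88 is not a perfect cube). [Q(ω):Q] = 2 (min poly x^2 + x + 1). Since Q(∛88) ⊂ R and ω ∉ R, we have ω ∉ Q(∛88), so x^2 + x + 1 remains irreducible over Q(∛88) and [Q(∛88, ω) : Q(∛88)] = 2. By the tower law, [Q(∛88, ω) : Q] = 3 · 2 = 6. (In fact Q(∛88, ω) is the splitting field of x^3 - 88 over Q.)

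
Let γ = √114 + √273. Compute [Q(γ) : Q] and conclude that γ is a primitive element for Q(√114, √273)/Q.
[Q(γ) : Q] = 4 (equivalently, Q(γ) = Q(√114, √273))

Obviously Q(γ) ⊆ Q(√114, √273), and [Q(√114, √273):Q] = 4 (since 114, 273 are distinct squarefree integers > 1 with 31122 not a perfect square). To show equality we compute the minimal polynomial of γ. From γ = √114 + √273: γ^2 = 114 + 2√(31122) + 273 = 387 + 2√(31122), so γ^2 - 387 = 2√(31122); squaring, (γ^2 - 387)^2 = 4·31122, i.e. γ^4 - 774γ^2 + 149769 - 124488 = 0, i.e. γ^4 - 774γ^2 + 25281 = 0. So γ is a root of x^4 - 774x^2 + 25281. This polynomial is irreducible over Q: it has no rational root (each ±√114 ± √273 is irrational), and any factorization into two quadratics over Q would force √(31122) ∈ Q (pairing opposite roots) or √114, √273 ∈ Q (other pairings), all impossible. Hence [Q(γ):Q] = 4 = [Q(√114, √273):Q], so Q(γ) = Q(√114, √273).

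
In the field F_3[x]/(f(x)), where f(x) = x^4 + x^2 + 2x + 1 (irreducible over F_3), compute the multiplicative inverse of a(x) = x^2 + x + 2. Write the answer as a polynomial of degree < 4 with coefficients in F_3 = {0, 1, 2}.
a(x)^(-1) ≡ 2x^3 + x^2 + 2 (mod f(x))

Since f is irreducible over F_3, F_3[x]/(f) is a field and a(x) ≠ 0 has an inverse. Apply the extended Euclidean algorithm to f(x) and a(x) in F_3[x]: f(x) = (x^2 + 2x)·a(x) + (x + 1);  a(x) = (x)·(x + 1) + (2). The last nonzero remainder is the constant 2 = gcd(f, a) in F_3. Back-substituting through the division chain expresses 2 = s(x)·a(x) + t(x)·f(x) with s(x) ≡ x^3 + 2x^2 + 1 (mod f), so (x^3 + 2x^2 + 1)·a(x) ≡ 2 (mod f). Multiplying by 2^(-1) ≡ 2 in F_3 gives a(x)^(-1) ≡ 2·(x^3 + 2x^2 + 1) ≡ 2x^3 + x^2 + 2 (mod f). Check: (x^2 + x + 2)·(2x^3 + x^2 + 2) = 2x^5 + 2x^3 + x^2 + 2x + 1 ≡ 1 (mod x^4 + x^2 + 2x + 1).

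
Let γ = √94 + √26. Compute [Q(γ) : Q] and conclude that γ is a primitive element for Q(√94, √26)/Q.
[Q(γ) : Q] = 4 (equivalently, Q(γ) = Q(√94, √26))

Obviously Q(γ) ⊆ Q(√94, √26), and [Q(√94, √26):Q] = 4 (since 94, 26 are distinct squarefree integers > 1 with 2444 not a perfect square). To show equality we compute the minimal polynomial of γ. From γ = √94 + √26: γ^2 = 94 + 2√(2444) + 26 = 120 + 2√(2444), so γ^2 - 120 = 2√(2444); squaring, (γ^2 - 120)^2 = 4·2444, i.e. γ^4 - 240γ^2 + 14400 - 9776 = 0, i.e. γ^4 - 240γ^2 + 4624 = 0. So γ is a root of x^4 - 240x^2 + 4624. This polynomial is irreducible over Q: it has no rational root (each ±√94 ± √26 is irrational), and any factorization into two quadratics over Q would force √(2444) ∈ Q (pairing opposite roots) or √94, √26 ∈ Q (other pairings), all impossible. Hence [Q(γ):Q] = 4 = [Q(√94, √26):Q], so Q(γ) = Q(√94, √26).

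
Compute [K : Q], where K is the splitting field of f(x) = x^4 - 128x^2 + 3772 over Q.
[K : Q] = 4

Solving the quadratic in x^2: x^2 = (128 ± √(128^2 - 4·3772))/2 = (128 ± √1296)/2 = (128 ± 36)/2, giving x^2 = 82 or x^2 = 46. So f(x) = (x^2 - 82)(x^2 - 46) and the roots of f are ±√82, ±√46. Hence the splitting field is K = Q(√82, √46). Since 82 and 46 are distinct squarefree integers > 1, their product 3772 is not a perfect square, so √46 ∉ Q(√82). By the tower law [K:Q] = [Q(√82,√46):Q(√82)] · [Q(√82):Q] = 2 · 2 = 4.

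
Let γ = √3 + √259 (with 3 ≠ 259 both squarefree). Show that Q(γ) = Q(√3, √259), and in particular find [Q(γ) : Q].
[Q(γ) : Q] = 4 (equivalently, Q(γ) = Q(√3, √259))

Obviously Q(γ) ⊆ Q(√3, √259), and [Q(√3, √259):Q] = 4 (since 3, 259 are distinct squarefree integers > 1 with 777 not a perfect square). To show equality we compute the minimal polynomial of γ. From γ = √3 + √259: γ^2 = 3 + 2√(777) + 259 = 262 + 2√(777), so γ^2 - 262 = 2√(777); squaring, (γ^2 - 262)^2 = 4·777, i.e. γ^4 - 524γ^2 + 68644 - 3108 = 0, i.e. γ^4 - 524γ^2 + 65536 = 0. So γ is a root of x^4 - 524x^2 + 65536. This polynomial is irreducible over Q: it has no rational root (each ±√3 ± √259 is irrational), and any factorization into two quadratics over Q would force √(777) ∈ Q (pairing opposite roots) or √3, √259 ∈ Q (other pairings), all impossible. Hence [Q(γ):Q] = 4 = [Q(√3, √259):Q], so Q(γ) = Q(√3, √259).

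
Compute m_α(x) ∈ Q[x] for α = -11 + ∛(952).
m_α(x) = x^3 + 33x^2 + 363x + 379

Set β = α + 11 = ∛(952), so β^3 = 952. Then (α + 11)^3 - 952 = 0, i.e. α is a root of g(x) = (x + 11)^3 - 952 = x^3 + 33x^2 + 363x + 379. Since g(x) = h(x + 11) where h(x) = x^3 - 952, and h is irreducible over Q (because 952 is not a perfect cube, so h has no rational root, and a monic cubic with no rational root is irreducible), g is also irreducible (irreducibility is preserved under the substitution x → x + 11). Hence m_α(x) = x^3 + 33x^2 + 363x + 379.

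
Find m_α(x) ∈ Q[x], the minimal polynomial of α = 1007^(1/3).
m_α(x) = x^3 - 1007

α satisfies α^3 = 1007, so x^3 - 1007 annihilates α. By the rational root test, a rational root p/q (in lowest terms) of x^3 - 1007 would satisfy p^3 = 1007 q^3, forcing q = 1 and p^3 = 1007; but 1007 is not a perfect cube, contradiction. A monic cubic over Q with no rational root is irreducible (any nontrivial factorization would include a linear factor). Hence x^3 - 1007 is the minimal polynomial of α, and in particular [Q(α):Q] = 3.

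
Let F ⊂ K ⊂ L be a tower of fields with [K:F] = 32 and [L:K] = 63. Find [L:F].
[L:F] = 2016

The tower law says that for any tower of field extensions F ⊂ K ⊂ L with finite degrees, [L:F] = [L:K] · [K:F]. Here this gives [L:F] = 63 · 32 = 2016.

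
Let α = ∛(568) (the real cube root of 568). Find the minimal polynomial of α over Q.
m_α(x) = x^3 - 568

α satisfies α^3 = 568, so x^3 - 568 annihilates α. By the rational root test, a rational root p/q (in lowest terms) of x^3 - 568 would satisfy p^3 = 568 q^3, forcing q = 1 and p^3 = 568; but 568 is not a perfect cube, contradiction. A monic cubic over Q with no rational root is irreducible (any nontrivial factorization would include a linear factor). Hence x^3 - 568 is the minimal polynomial of α, and in particular [Q(α):Q] = 3.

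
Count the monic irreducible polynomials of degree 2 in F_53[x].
There are 1378 monic irreducible polynomials of degree 2 over F_53

Each element of F_{53^2} that lies in no proper subfield is a root of exactly one monic irreducible of degree 2 over F_53, and each such polynomial has 2 distinct roots in F_{53^2}. By Möbius inversion the count is N_53(2) = (1/2) Σ_{d|2} μ(2/d) · 53^d = (1/2)(μ(2)·53^1 + μ(1)·53^2) = 2756/2 = 1378.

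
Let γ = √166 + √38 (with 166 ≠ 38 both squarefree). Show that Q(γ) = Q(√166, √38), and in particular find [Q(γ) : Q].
[Q(γ) : Q] = 4 (equivalently, Q(γ) = Q(√166, √38))

Obviously Q(γ) ⊆ Q(√166, √38), and [Q(√166, √38):Q] = 4 (since 166, 38 are distinct squarefree integers > 1 with 6308 not a perfect square). To show equality we compute the minimal polynomial of γ. From γ = √166 + √38: γ^2 = 166 + 2√(6308) + 38 = 204 + 2√(6308), so γ^2 - 204 = 2√(6308); squaring, (γ^2 - 204)^2 = 4·6308, i.e. γ^4 - 408γ^2 + 41616 - 25232 = 0, i.e. γ^4 - 408γ^2 + 16384 = 0. So γ is a root of x^4 - 408x^2 + 16384. This polynomial is irreducible over Q: it has no rational root (each ±√166 ± √38 is irrational), and any factorization into two quadratics over Q would force √(6308) ∈ Q (pairing opposite roots) or √166, √38 ∈ Q (other pairings), all impossible. Hence [Q(γ):Q] = 4 = [Q(√166, √38):Q], so Q(γ) = Q(√166, √38).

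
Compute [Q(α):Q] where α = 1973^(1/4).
[Q(α):Q] = 4

α is a root of x^4 - 1973. By Eisenstein's criterion at the prime p = 1973 (which divides the constant term 1973 but p^2 = 3892729 does not, since 1973 is squarefree), x^4 - 1973 is irreducible over Q. Hence [Q(α):Q] = 4.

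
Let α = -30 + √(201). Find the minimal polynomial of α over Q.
m_α(x) = x^2 + 60x + 699

From α + 30 = √(201), squaring gives (α + 30)^2 = 201, i.e. α^2 + 60α + 900 = 201, so α^2 + 60α + 699 = 0. The discriminant of x^2 + 60x + 699 is (60)^2 - 4·(699) = 3600 - 2796 = 804, and 4·(201) is not a perfect square in Q since 201 is squarefree and ≠ 1. Hence x^2 + 60x + 699 is irreducible over Q and is the minimal polynomial of α.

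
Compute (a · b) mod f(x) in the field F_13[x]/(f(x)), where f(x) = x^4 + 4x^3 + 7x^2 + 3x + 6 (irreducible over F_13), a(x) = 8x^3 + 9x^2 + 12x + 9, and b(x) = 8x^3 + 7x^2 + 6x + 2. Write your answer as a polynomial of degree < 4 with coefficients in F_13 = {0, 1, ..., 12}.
a · b ≡ 2x^3 + 11x^2 + 7x + 4 (mod f(x))

Multiply in F_13[x]: a(x)·b(x) = (8x^3 + 9x^2 + 12x + 9)·(8x^3 + 7x^2 + 6x + 2) = 12x^6 + 11x^5 + 12x^4 + 5x^3 + 10x^2 + 5. This has degree ≥ 4, so divide by f(x) over F_13: 12x^6 + 11x^5 + 12x^4 + 5x^3 + 10x^2 + 5 = (12x^2 + 2x + 11)·(x^4 + 4x^3 + 7x^2 + 3x + 6) + (2x^3 + 11x^2 + 7x + 4). Hence a·b ≡ 2x^3 + 11x^2 + 7x + 4 (mod f). (F_13[x]/(f) is a field with 13^4 = 28561 elements since f is irreducible of degree 4.)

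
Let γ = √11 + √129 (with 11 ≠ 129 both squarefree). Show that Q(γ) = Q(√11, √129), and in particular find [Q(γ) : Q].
[Q(γ) : Q] = 4 (equivalently, Q(γ) = Q(√11, √129))

Obviously Q(γ) ⊆ Q(√11, √129), and [Q(√11, √129):Q] = 4 (since 11, 129 are distinct squarefree integers > 1 with 1419 not a perfect square). To show equality we compute the minimal polynomial of γ. From γ = √11 + √129: γ^2 = 11 + 2√(1419) + 129 = 140 + 2√(1419), so γ^2 - 140 = 2√(1419); squaring, (γ^2 - 140)^2 = 4·1419, i.e. γ^4 - 280γ^2 + 19600 - 5676 = 0, i.e. γ^4 - 280γ^2 + 13924 = 0. So γ is a root of x^4 - 280x^2 + 13924. This polynomial is irreducible over Q: it has no rational root (each ±√11 ± √129 is irrational), and any factorization into two quadratics over Q would force √(1419) ∈ Q (pairing opposite roots) or √11, √129 ∈ Q (other pairings), all impossible. Hence [Q(γ):Q] = 4 = [Q(√11, √129):Q], so Q(γ) = Q(√11, √129).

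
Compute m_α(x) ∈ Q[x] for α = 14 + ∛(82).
m_α(x) = x^3 - 42x^2 + 588x - 2826

Set β = α - 14 = ∛(82), so β^3 = 82. Then (α - 14)^3 - 82 = 0, i.e. α is a root of g(x) = (x - 14)^3 - 82 = x^3 - 42x^2 + 588x - 2826. Since g(x) = h(x - 14) where h(x) = x^3 - 82, and h is irreducible over Q (because 82 is not a perfect cube, so h has no rational root, and a monic cubic with no rational root is irreducible), g is also irreducible (irreducibility is preserved under the substitution x → x - 14). Hence m_α(x) = x^3 - 42x^2 + 588x - 2826.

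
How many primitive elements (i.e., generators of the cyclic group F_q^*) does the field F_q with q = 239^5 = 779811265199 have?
There are φ(779811265198) = 314545720320 primitive elements

F_q^* is cyclic of order q - 1 = 779811265198. A cyclic group of order m has exactly φ(m) generators. Here m = 779811265198 = 2 · 7 · 17 · 3276517921, so the number of primitive elements is φ(779811265198) = 314545720320.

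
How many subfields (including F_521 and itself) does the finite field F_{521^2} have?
F_{521^2} has 2 subfields

The subfields of F_{p^n} are exactly the fields F_{p^d} for d | n (each is the fixed field of the unique index-d subgroup of Gal(F_{p^n}/F_p) ≅ Z/nZ). The divisors of n = 2 are {1, 2}, giving 2 subfields: F_{521^1}, F_{521^2}.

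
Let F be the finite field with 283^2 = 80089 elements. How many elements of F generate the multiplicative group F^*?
There are φ(80088) = 25760 primitive elements

F_q^* is cyclic of order q - 1 = 80088. A cyclic group of order m has exactly φ(m) generators. Here m = 80088 = 2^3 · 3 · 47 · 71, so the number of primitive elements is φ(80088) = 25760.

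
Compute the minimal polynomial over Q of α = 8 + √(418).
m_α(x) = x^2 - 16x - 354

From α - 8 = √(418), squaring gives (α - 8)^2 = 418, i.e. α^2 - 16α + 64 = 418, so α^2 - 16α - 354 = 0. The discriminant of x^2 - 16x - 354 is (-16)^2 - 4·(-354) = 256 + 1416 = 1672, and 4·(418) is not a perfect square in Q since 418 is squarefree and ≠ 1. Hence x^2 - 16x - 354 is irreducible over Q and is the minimal polynomial of α.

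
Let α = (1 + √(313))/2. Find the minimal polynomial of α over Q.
m_α(x) = x^2 - x - 78

From 2α - 1 = √(313), squaring gives (2α - 1)^2 = 313, i.e. 4α^2 - 4α + 1 = 313, so α^2 - α + (1 - 313)/4 = 0. Since 313 ≡ 1 (mod 4), (1 - 313)/4 = -78 ∈ Z. The polynomial x^2 - x - 78 has discriminant 1 - 4·(-78) = 313, which is not a perfect square in Q (d = 313 is squarefree and ≠ 1), so x^2 - x - 78 is irreducible over Q. It is the minimal polynomial of α.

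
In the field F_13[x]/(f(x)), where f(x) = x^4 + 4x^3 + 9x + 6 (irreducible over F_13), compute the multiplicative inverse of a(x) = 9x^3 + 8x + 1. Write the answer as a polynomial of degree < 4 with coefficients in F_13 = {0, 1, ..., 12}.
a(x)^(-1) ≡ 2x^3 + 3x^2 + 8x + 10 (mod f(x))

Since f is irreducible over F_13, F_13[x]/(f) is a field and a(x) ≠ 0 has an inverse. Apply the extended Euclidean algorithm to f(x) and a(x) in F_13[x]: f(x) = (3x + 12)·a(x) + (2x^2 + x + 7);  a(x) = (11x + 1)·(2x^2 + x + 7) + (8x + 7);  (2x^2 + x + 7) = (10x + 6)·(8x + 7) + (4). The last nonzero remainder is the constant 4 = gcd(f, a) in F_13. Back-substituting through the division chain expresses 4 = s(x)·a(x) + t(x)·f(x) with s(x) ≡ 8x^3 + 12x^2 + 6x + 1 (mod f), so (8x^3 + 12x^2 + 6x + 1)·a(x) ≡ 4 (mod f). Multiplying by 4^(-1) ≡ 10 in F_13 gives a(x)^(-1) ≡ 10·(8x^3 + 12x^2 + 6x + 1) ≡ 2x^3 + 3x^2 + 8x + 10 (mod f). Check: (9x^3 + 8x + 1)·(2x^3 + 3x^2 + 8x + 10) = 5x^6 + x^5 + 10x^4 + 12x^3 + 2x^2 + 10x + 10 ≡ 1 (mod x^4 + 4x^3 + 9x + 6).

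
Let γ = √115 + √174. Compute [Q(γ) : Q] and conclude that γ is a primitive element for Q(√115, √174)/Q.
[Q(γ) : Q] = 4 (equivalently, Q(γ) = Q(√115, √174))

Obviously Q(γ) ⊆ Q(√115, √174), and [Q(√115, √174):Q] = 4 (since 115, 174 are distinct squarefree integers > 1 with 20010 not a perfect square). To show equality we compute the minimal polynomial of γ. From γ = √115 + √174: γ^2 = 115 + 2√(20010) + 174 = 289 + 2√(20010), so γ^2 - 289 = 2√(20010); squaring, (γ^2 - 289)^2 = 4·20010, i.e. γ^4 - 578γ^2 + 83521 - 80040 = 0, i.e. γ^4 - 578γ^2 + 3481 = 0. So γ is a root of x^4 - 578x^2 + 3481. This polynomial is irreducible over Q: it has no rational root (each ±√115 ± √174 is irrational), and any factorization into two quadratics over Q would force √(20010) ∈ Q (pairing opposite roots) or √115, √174 ∈ Q (other pairings), all impossible. Hence [Q(γ):Q] = 4 = [Q(√115, √174):Q], so Q(γ) = Q(√115, √174).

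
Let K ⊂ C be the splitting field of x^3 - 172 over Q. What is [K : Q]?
[K : Q] = 6

The roots of x^3 - 172 are ∛172, ω∛172, ω^2∛172 where ω = e^(2πi/3) is a primitive cube root of unity, so K = Q(∛172, ω). Now [Q(∛172):Q] = 3 (since 172 is not a perfect cube, x^3 - 172 is irreducible) and [Q(ω):Q] = 2. Both 2 and 3 divide [K:Q], and [K:Q] ≤ 3·2 = 6, so [K:Q] = 6. (Equivalently: Q(∛172) ⊂ R but ω ∉ R, so [K : Q(∛172)] = 2.)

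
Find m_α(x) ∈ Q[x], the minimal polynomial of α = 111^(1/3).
m_α(x) = x^3 - 111

α satisfies α^3 = 111, so x^3 - 111 annihilates α. By the rational root test, a rational root p/q (in lowest terms) of x^3 - 111 would satisfy p^3 = 111 q^3, forcing q = 1 and p^3 = 111; but 111 is not a perfect cube, contradiction. A monic cubic over Q with no rational root is irreducible (any nontrivial factorization would include a linear factor). Hence x^3 - 111 is the minimal polynomial of α, and in particular [Q(α):Q] = 3.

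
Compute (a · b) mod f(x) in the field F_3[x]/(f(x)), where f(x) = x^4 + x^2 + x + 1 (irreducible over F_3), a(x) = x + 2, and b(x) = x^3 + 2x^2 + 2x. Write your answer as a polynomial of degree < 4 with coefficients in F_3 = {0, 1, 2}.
a · b ≡ x^3 + 2x^2 + 2 (mod f(x))

Multiply in F_3[x]: a(x)·b(x) = (x + 2)·(x^3 + 2x^2 + 2x) = x^4 + x^3 + x. This has degree ≥ 4, so divide by f(x) over F_3: x^4 + x^3 + x = (1)·(x^4 + x^2 + x + 1) + (x^3 + 2x^2 + 2). Hence a·b ≡ x^3 + 2x^2 + 2 (mod f). (F_3[x]/(f) is a field with 3^4 = 81 elements since f is irreducible of degree 4.)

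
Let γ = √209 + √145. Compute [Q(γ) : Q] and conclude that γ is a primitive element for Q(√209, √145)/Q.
[Q(γ) : Q] = 4 (equivalently, Q(γ) = Q(√209, √145))

Obviously Q(γ) ⊆ Q(√209, √145), and [Q(√209, √145):Q] = 4 (since 209, 145 are distinct squarefree integers > 1 with 30305 not a perfect square). To show equality we compute the minimal polynomial of γ. From γ = √209 + √145: γ^2 = 209 + 2√(30305) + 145 = 354 + 2√(30305), so γ^2 - 354 = 2√(30305); squaring, (γ^2 - 354)^2 = 4·30305, i.e. γ^4 - 708γ^2 + 125316 - 121220 = 0, i.e. γ^4 - 708γ^2 + 4096 = 0. So γ is a root of x^4 - 708x^2 + 4096. This polynomial is irreducible over Q: it has no rational root (each ±√209 ± √145 is irrational), and any factorization into two quadratics over Q would force √(30305) ∈ Q (pairing opposite roots) or √209, √145 ∈ Q (other pairings), all impossible. Hence [Q(γ):Q] = 4 = [Q(√209, √145):Q], so Q(γ) = Q(√209, √145).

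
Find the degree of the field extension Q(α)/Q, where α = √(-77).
[Q(α):Q] = 2

[Q(α):Q] equals the degree of the minimal polynomial of α. Here α^2 = -77 and x^2 + 77 is irreducible (d = -77 is squarefree, ≠ 1, hence not a square), so deg(m_α) = 2. Thus [Q(α):Q] = 2.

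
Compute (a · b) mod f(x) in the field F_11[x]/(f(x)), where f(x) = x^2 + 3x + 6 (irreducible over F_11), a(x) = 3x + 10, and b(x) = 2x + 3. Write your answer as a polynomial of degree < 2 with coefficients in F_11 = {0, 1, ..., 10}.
a · b ≡ 5 (mod f(x))

Multiply in F_11[x]: a(x)·b(x) = (3x + 10)·(2x + 3) = 6x^2 + 7x + 8. This has degree ≥ 2, so divide by f(x) over F_11: 6x^2 + 7x + 8 = (6)·(x^2 + 3x + 6) + (5). Hence a·b ≡ 5 (mod f). (F_11[x]/(f) is a field with 11^2 = 121 elements since f is irreducible of degree 2.)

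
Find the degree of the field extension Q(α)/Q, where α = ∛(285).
[Q(α):Q] = 3

The minimal polynomial of α is x^3 - 285, irreducible over Q since 285 is not a perfect cube (so x^3 - 285 has no rational root). Hence [Q(α):Q] = deg(m_α) = 3.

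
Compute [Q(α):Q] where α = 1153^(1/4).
[Q(α):Q] = 4

α is a root of x^4 - 1153. By Eisenstein's criterion at the prime p = 1153 (which divides the constant term 1153 but p^2 = 1329409 does not, since 1153 is squarefree), x^4 - 1153 is irreducible over Q. Hence [Q(α):Q] = 4.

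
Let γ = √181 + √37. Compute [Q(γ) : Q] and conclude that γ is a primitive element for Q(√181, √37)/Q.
[Q(γ) : Q] = 4 (equivalently, Q(γ) = Q(√181, √37))

Obviously Q(γ) ⊆ Q(√181, √37), and [Q(√181, √37):Q] = 4 (since 181, 37 are distinct squarefree integers > 1 with 6697 not a perfect square). To show equality we compute the minimal polynomial of γ. From γ = √181 + √37: γ^2 = 181 + 2√(6697) + 37 = 218 + 2√(6697), so γ^2 - 218 = 2√(6697); squaring, (γ^2 - 218)^2 = 4·6697, i.e. γ^4 - 436γ^2 + 47524 - 26788 = 0, i.e. γ^4 - 436γ^2 + 20736 = 0. So γ is a root of x^4 - 436x^2 + 20736. This polynomial is irreducible over Q: it has no rational root (each ±√181 ± √37 is irrational), and any factorization into two quadratics over Q would force √(6697) ∈ Q (pairing opposite roots) or √181, √37 ∈ Q (other pairings), all impossible. Hence [Q(γ):Q] = 4 = [Q(√181, √37):Q], so Q(γ) = Q(√181, √37).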